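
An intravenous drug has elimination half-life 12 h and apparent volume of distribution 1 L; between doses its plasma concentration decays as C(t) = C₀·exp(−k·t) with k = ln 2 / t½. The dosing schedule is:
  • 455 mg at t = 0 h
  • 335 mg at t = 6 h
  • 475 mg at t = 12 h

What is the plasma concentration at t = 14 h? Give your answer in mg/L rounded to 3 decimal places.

k = ln 2 / 12 = 0.05776 per h
Dose 1 (455 mg at t=0 h): 455·exp(−0.05776·14) = 202.679 mg/L
Dose 2 (335 mg at t=6 h): 335·exp(−0.05776·8) = 211.037 mg/L
Dose 3 (475 mg at t=12 h): 475·exp(−0.05776·2) = 423.177 mg/L
C(14) = 202.679 + 211.037 + 423.177 = 836.893 mg/L

836.893 mg/L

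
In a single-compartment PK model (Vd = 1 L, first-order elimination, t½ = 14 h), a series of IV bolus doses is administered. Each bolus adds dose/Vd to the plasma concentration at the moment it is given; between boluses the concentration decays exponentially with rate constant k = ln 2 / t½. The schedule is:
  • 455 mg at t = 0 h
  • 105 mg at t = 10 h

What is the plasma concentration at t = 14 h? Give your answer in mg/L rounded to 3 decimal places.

313.635 mg/L

k = ln 2 / 14 = 0.04951 per h
Dose 1 (455 mg at t=0 h): 455·exp(−0.04951·14) = 227.500 mg/L
Dose 2 (105 mg at t=10 h): 105·exp(−0.04951·4) = 86.135 mg/L
C(14) = 227.500 + 86.135 = 313.635 mg/L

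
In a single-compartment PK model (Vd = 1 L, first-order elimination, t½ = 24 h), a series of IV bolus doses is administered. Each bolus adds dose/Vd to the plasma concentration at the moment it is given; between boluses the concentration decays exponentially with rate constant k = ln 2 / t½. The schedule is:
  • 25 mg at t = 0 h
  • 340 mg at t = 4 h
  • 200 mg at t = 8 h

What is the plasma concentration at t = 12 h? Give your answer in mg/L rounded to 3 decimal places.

465.716 mg/L

k = ln 2 / 24 = 0.02888 per h
Dose 1 (25 mg at t=0 h): 25·exp(−0.02888·12) = 17.678 mg/L
Dose 2 (340 mg at t=4 h): 340·exp(−0.02888·8) = 269.858 mg/L
Dose 3 (200 mg at t=8 h): 200·exp(−0.02888·4) = 178.180 mg/L
C(12) = 17.678 + 269.858 + 178.180 = 465.716 mg/L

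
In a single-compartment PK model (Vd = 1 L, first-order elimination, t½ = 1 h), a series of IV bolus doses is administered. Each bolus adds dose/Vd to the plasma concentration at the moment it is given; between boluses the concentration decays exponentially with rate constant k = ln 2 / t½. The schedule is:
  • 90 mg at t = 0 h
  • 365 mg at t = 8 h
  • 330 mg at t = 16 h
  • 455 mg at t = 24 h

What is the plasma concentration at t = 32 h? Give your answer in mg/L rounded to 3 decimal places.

1.782 mg/L

k = ln 2 / 1 = 0.69315 per h
Dose 1 (90 mg at t=0 h): 90·exp(−0.69315·32) = 0.000 mg/L
Dose 2 (365 mg at t=8 h): 365·exp(−0.69315·24) = 0.000 mg/L
Dose 3 (330 mg at t=16 h): 330·exp(−0.69315·16) = 0.005 mg/L
Dose 4 (455 mg at t=24 h): 455·exp(−0.69315·8) = 1.777 mg/L
C(32) = 0.000 + 0.000 + 0.005 + 1.777 = 1.782 mg/L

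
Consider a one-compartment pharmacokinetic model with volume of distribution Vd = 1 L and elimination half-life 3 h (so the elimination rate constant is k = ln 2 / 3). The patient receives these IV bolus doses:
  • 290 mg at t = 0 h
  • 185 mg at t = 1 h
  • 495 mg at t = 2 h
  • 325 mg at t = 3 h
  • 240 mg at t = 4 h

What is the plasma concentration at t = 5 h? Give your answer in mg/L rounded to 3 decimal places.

k = ln 2 / 3 = 0.23105 per h
Dose 1 (290 mg at t=0 h): 290·exp(−0.23105·5) = 91.344 mg/L
Dose 2 (185 mg at t=1 h): 185·exp(−0.23105·4) = 73.417 mg/L
Dose 3 (495 mg at t=2 h): 495·exp(−0.23105·3) = 247.500 mg/L
Dose 4 (325 mg at t=3 h): 325·exp(−0.23105·2) = 204.737 mg/L
Dose 5 (240 mg at t=4 h): 240·exp(−0.23105·1) = 190.488 mg/L
C(5) = 91.344 + 73.417 + 247.500 + 204.737 + 190.488 = 807.487 mg/L

807.487 mg/L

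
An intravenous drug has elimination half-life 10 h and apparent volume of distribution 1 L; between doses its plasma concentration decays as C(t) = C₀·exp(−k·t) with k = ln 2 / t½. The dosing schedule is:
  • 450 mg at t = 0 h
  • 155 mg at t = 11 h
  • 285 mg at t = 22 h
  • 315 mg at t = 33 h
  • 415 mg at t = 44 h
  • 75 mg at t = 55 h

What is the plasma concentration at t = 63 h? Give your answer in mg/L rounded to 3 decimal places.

220.195 mg/L

k = ln 2 / 10 = 0.06931 per h
Dose 1 (450 mg at t=0 h): 450·exp(−0.06931·63) = 5.711 mg/L
Dose 2 (155 mg at t=11 h): 155·exp(−0.06931·52) = 4.217 mg/L
Dose 3 (285 mg at t=22 h): 285·exp(−0.06931·41) = 16.620 mg/L
Dose 4 (315 mg at t=33 h): 315·exp(−0.06931·30) = 39.375 mg/L
Dose 5 (415 mg at t=44 h): 415·exp(−0.06931·19) = 111.196 mg/L
Dose 6 (75 mg at t=55 h): 75·exp(−0.06931·8) = 43.076 mg/L
C(63) = 5.711 + 4.217 + 16.620 + 39.375 + 111.196 + 43.076 = 220.195 mg/L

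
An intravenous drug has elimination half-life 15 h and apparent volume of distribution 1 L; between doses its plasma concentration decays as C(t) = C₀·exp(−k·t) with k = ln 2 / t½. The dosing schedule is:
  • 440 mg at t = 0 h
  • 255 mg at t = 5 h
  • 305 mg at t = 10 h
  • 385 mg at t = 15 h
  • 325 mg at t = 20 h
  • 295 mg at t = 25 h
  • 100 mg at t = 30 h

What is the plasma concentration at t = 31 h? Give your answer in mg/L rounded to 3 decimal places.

k = ln 2 / 15 = 0.04621 per h
Dose 1 (440 mg at t=0 h): 440·exp(−0.04621·31) = 105.033 mg/L
Dose 2 (255 mg at t=5 h): 255·exp(−0.04621·26) = 76.693 mg/L
Dose 3 (305 mg at t=10 h): 305·exp(−0.04621·21) = 115.573 mg/L
Dose 4 (385 mg at t=15 h): 385·exp(−0.04621·16) = 183.807 mg/L
Dose 5 (325 mg at t=20 h): 325·exp(−0.04621·11) = 195.492 mg/L
Dose 6 (295 mg at t=25 h): 295·exp(−0.04621·6) = 223.568 mg/L
Dose 7 (100 mg at t=30 h): 100·exp(−0.04621·1) = 95.484 mg/L
C(31) = 105.033 + 76.693 + 115.573 + 183.807 + 195.492 + 223.568 + 95.484 = 995.650 mg/L

995.650 mg/L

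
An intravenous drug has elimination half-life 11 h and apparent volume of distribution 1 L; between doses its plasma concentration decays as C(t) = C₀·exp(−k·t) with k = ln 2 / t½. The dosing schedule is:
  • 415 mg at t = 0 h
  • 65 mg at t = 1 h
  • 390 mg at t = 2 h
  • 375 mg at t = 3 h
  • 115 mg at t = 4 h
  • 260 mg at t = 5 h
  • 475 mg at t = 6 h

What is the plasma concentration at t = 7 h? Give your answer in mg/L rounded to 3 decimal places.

k = ln 2 / 11 = 0.06301 per h
Dose 1 (415 mg at t=0 h): 415·exp(−0.06301·7) = 266.983 mg/L
Dose 2 (65 mg at t=1 h): 65·exp(−0.06301·6) = 44.536 mg/L
Dose 3 (390 mg at t=2 h): 390·exp(−0.06301·5) = 284.599 mg/L
Dose 4 (375 mg at t=3 h): 375·exp(−0.06301·4) = 291.451 mg/L
Dose 5 (115 mg at t=4 h): 115·exp(−0.06301·3) = 95.192 mg/L
Dose 6 (260 mg at t=5 h): 260·exp(−0.06301·2) = 229.214 mg/L
Dose 7 (475 mg at t=6 h): 475·exp(−0.06301·1) = 445.992 mg/L
C(7) = 266.983 + 44.536 + 284.599 + 291.451 + 95.192 + 229.214 + 445.992 = 1657.967 mg/L

1657.967 mg/L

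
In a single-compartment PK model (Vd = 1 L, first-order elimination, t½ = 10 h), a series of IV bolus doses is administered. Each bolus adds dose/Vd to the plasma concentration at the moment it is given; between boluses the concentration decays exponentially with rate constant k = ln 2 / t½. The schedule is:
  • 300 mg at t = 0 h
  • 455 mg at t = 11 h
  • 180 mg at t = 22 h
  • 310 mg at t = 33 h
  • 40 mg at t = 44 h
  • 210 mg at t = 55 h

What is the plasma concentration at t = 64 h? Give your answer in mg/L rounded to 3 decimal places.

k = ln 2 / 10 = 0.06931 per h
Dose 1 (300 mg at t=0 h): 300·exp(−0.06931·64) = 3.552 mg/L
Dose 2 (455 mg at t=11 h): 455·exp(−0.06931·53) = 11.549 mg/L
Dose 3 (180 mg at t=22 h): 180·exp(−0.06931·42) = 9.794 mg/L
Dose 4 (310 mg at t=33 h): 310·exp(−0.06931·31) = 36.155 mg/L
Dose 5 (40 mg at t=44 h): 40·exp(−0.06931·20) = 10.000 mg/L
Dose 6 (210 mg at t=55 h): 210·exp(−0.06931·9) = 112.536 mg/L
C(64) = 3.552 + 11.549 + 9.794 + 36.155 + 10.000 + 112.536 = 183.587 mg/L

183.587 mg/L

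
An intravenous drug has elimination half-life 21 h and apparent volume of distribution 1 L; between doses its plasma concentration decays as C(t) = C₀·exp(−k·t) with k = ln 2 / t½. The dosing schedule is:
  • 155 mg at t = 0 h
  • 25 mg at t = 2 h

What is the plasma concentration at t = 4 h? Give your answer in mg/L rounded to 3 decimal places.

159.232 mg/L

k = ln 2 / 21 = 0.03301 per h
Dose 1 (155 mg at t=0 h): 155·exp(−0.03301·4) = 135.829 mg/L
Dose 2 (25 mg at t=2 h): 25·exp(−0.03301·2) = 23.403 mg/L
C(4) = 135.829 + 23.403 = 159.232 mg/L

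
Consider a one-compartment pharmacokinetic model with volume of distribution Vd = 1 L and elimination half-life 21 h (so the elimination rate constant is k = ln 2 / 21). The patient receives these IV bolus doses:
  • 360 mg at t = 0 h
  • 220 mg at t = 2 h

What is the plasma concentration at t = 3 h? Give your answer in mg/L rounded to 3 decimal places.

k = ln 2 / 21 = 0.03301 per h
Dose 1 (360 mg at t=0 h): 360·exp(−0.03301·3) = 326.061 mg/L
Dose 2 (220 mg at t=2 h): 220·exp(−0.03301·1) = 212.857 mg/L
C(3) = 326.061 + 212.857 = 538.918 mg/L

538.918 mg/L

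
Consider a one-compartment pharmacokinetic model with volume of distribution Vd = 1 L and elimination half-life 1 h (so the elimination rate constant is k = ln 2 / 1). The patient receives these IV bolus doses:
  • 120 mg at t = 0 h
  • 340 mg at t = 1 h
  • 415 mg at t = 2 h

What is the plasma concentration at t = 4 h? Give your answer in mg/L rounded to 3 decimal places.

153.750 mg/L

k = ln 2 / 1 = 0.69315 per h
Dose 1 (120 mg at t=0 h): 120·exp(−0.69315·4) = 7.500 mg/L
Dose 2 (340 mg at t=1 h): 340·exp(−0.69315·3) = 42.500 mg/L
Dose 3 (415 mg at t=2 h): 415·exp(−0.69315·2) = 103.750 mg/L
C(4) = 7.500 + 42.500 + 103.750 = 153.750 mg/L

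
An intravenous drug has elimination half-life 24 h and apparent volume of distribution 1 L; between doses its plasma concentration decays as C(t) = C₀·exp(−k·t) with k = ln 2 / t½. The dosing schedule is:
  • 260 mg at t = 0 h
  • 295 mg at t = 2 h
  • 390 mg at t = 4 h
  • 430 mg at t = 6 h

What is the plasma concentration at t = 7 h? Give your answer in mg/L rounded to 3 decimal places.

k = ln 2 / 24 = 0.02888 per h
Dose 1 (260 mg at t=0 h): 260·exp(−0.02888·7) = 212.409 mg/L
Dose 2 (295 mg at t=2 h): 295·exp(−0.02888·5) = 255.333 mg/L
Dose 3 (390 mg at t=4 h): 390·exp(−0.02888·3) = 357.632 mg/L
Dose 4 (430 mg at t=6 h): 430·exp(−0.02888·1) = 417.759 mg/L
C(7) = 212.409 + 255.333 + 357.632 + 417.759 = 1243.133 mg/L

1243.133 mg/L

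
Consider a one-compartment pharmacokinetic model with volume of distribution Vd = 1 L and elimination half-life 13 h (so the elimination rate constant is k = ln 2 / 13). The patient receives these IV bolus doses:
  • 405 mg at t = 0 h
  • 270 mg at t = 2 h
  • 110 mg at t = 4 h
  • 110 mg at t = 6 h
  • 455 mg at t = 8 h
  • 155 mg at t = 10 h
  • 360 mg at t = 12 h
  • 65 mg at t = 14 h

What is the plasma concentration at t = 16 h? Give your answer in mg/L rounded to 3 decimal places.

k = ln 2 / 13 = 0.05332 per h
Dose 1 (405 mg at t=0 h): 405·exp(−0.05332·16) = 172.567 mg/L
Dose 2 (270 mg at t=2 h): 270·exp(−0.05332·14) = 127.990 mg/L
Dose 3 (110 mg at t=4 h): 110·exp(−0.05332·12) = 58.012 mg/L
Dose 4 (110 mg at t=6 h): 110·exp(−0.05332·10) = 64.540 mg/L
Dose 5 (455 mg at t=8 h): 455·exp(−0.05332·8) = 297.004 mg/L
Dose 6 (155 mg at t=10 h): 155·exp(−0.05332·6) = 112.563 mg/L
Dose 7 (360 mg at t=12 h): 360·exp(−0.05332·4) = 290.856 mg/L
Dose 8 (65 mg at t=14 h): 65·exp(−0.05332·2) = 58.425 mg/L
C(16) = 172.567 + 127.990 + 58.012 + 64.540 + 297.004 + 112.563 + 290.856 + 58.425 = 1181.957 mg/L

1181.957 mg/L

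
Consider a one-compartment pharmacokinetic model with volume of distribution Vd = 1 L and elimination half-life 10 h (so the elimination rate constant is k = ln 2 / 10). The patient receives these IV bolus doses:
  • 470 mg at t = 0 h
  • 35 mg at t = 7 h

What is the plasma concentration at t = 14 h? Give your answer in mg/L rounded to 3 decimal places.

199.642 mg/L

k = ln 2 / 10 = 0.06931 per h
Dose 1 (470 mg at t=0 h): 470·exp(−0.06931·14) = 178.097 mg/L
Dose 2 (35 mg at t=7 h): 35·exp(−0.06931·7) = 21.545 mg/L
C(14) = 178.097 + 21.545 = 199.642 mg/L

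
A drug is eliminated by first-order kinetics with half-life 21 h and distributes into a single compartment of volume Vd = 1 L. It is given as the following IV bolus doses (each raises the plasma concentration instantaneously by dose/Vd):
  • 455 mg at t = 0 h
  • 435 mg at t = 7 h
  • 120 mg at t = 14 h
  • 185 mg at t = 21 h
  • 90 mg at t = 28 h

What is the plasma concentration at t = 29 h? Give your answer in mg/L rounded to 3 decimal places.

k = ln 2 / 21 = 0.03301 per h
Dose 1 (455 mg at t=0 h): 455·exp(−0.03301·29) = 174.704 mg/L
Dose 2 (435 mg at t=7 h): 435·exp(−0.03301·22) = 210.438 mg/L
Dose 3 (120 mg at t=14 h): 120·exp(−0.03301·15) = 73.141 mg/L
Dose 4 (185 mg at t=21 h): 185·exp(−0.03301·8) = 142.067 mg/L
Dose 5 (90 mg at t=28 h): 90·exp(−0.03301·1) = 87.078 mg/L
C(29) = 174.704 + 210.438 + 73.141 + 142.067 + 87.078 = 687.428 mg/L

687.428 mg/L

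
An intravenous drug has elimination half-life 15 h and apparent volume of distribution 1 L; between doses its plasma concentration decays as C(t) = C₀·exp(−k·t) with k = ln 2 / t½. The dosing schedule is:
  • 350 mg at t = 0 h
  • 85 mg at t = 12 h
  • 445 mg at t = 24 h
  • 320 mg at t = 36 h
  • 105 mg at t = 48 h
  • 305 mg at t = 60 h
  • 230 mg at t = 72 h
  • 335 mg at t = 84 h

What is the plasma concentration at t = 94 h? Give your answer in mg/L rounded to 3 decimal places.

k = ln 2 / 15 = 0.04621 per h
Dose 1 (350 mg at t=0 h): 350·exp(−0.04621·94) = 4.546 mg/L
Dose 2 (85 mg at t=12 h): 85·exp(−0.04621·82) = 1.922 mg/L
Dose 3 (445 mg at t=24 h): 445·exp(−0.04621·70) = 17.521 mg/L
Dose 4 (320 mg at t=36 h): 320·exp(−0.04621·58) = 21.936 mg/L
Dose 5 (105 mg at t=48 h): 105·exp(−0.04621·46) = 12.532 mg/L
Dose 6 (305 mg at t=60 h): 305·exp(−0.04621·34) = 63.382 mg/L
Dose 7 (230 mg at t=72 h): 230·exp(−0.04621·22) = 83.218 mg/L
Dose 8 (335 mg at t=84 h): 335·exp(−0.04621·10) = 211.037 mg/L
C(94) = 4.546 + 1.922 + 17.521 + 21.936 + 12.532 + 63.382 + 83.218 + 211.037 = 416.094 mg/L

416.094 mg/L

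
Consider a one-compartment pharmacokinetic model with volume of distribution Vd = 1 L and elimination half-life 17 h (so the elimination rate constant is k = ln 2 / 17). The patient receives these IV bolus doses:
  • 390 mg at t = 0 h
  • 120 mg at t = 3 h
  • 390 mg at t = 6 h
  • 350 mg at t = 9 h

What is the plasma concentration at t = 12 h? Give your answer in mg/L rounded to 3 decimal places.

937.304 mg/L

k = ln 2 / 17 = 0.04077 per h
Dose 1 (390 mg at t=0 h): 390·exp(−0.04077·12) = 239.096 mg/L
Dose 2 (120 mg at t=3 h): 120·exp(−0.04077·9) = 83.140 mg/L
Dose 3 (390 mg at t=6 h): 390·exp(−0.04077·6) = 305.365 mg/L
Dose 4 (350 mg at t=9 h): 350·exp(−0.04077·3) = 309.703 mg/L
C(12) = 239.096 + 83.140 + 305.365 + 309.703 = 937.304 mg/L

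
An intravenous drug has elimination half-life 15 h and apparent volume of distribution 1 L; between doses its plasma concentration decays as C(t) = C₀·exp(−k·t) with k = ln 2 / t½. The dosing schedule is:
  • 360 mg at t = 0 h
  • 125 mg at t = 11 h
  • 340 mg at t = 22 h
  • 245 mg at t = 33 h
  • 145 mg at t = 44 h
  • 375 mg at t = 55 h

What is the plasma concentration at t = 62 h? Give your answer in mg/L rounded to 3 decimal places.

484.527 mg/L

k = ln 2 / 15 = 0.04621 per h
Dose 1 (360 mg at t=0 h): 360·exp(−0.04621·62) = 20.514 mg/L
Dose 2 (125 mg at t=11 h): 125·exp(−0.04621·51) = 11.842 mg/L
Dose 3 (340 mg at t=22 h): 340·exp(−0.04621·40) = 53.547 mg/L
Dose 4 (245 mg at t=33 h): 245·exp(−0.04621·29) = 64.147 mg/L
Dose 5 (145 mg at t=44 h): 145·exp(−0.04621·18) = 63.115 mg/L
Dose 6 (375 mg at t=55 h): 375·exp(−0.04621·7) = 271.363 mg/L
C(62) = 20.514 + 11.842 + 53.547 + 64.147 + 63.115 + 271.363 = 484.527 mg/L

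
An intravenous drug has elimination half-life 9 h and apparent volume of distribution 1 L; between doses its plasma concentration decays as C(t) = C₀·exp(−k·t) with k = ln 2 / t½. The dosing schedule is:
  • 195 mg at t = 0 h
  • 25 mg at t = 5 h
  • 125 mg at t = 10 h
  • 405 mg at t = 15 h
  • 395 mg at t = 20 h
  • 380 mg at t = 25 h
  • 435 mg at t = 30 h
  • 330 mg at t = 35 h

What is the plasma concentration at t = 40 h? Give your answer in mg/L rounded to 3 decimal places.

712.354 mg/L

k = ln 2 / 9 = 0.07702 per h
Dose 1 (195 mg at t=0 h): 195·exp(−0.07702·40) = 8.956 mg/L
Dose 2 (25 mg at t=5 h): 25·exp(−0.07702·35) = 1.688 mg/L
Dose 3 (125 mg at t=10 h): 125·exp(−0.07702·30) = 12.402 mg/L
Dose 4 (405 mg at t=15 h): 405·exp(−0.07702·25) = 59.056 mg/L
Dose 5 (395 mg at t=20 h): 395·exp(−0.07702·20) = 84.653 mg/L
Dose 6 (380 mg at t=25 h): 380·exp(−0.07702·15) = 119.692 mg/L
Dose 7 (435 mg at t=30 h): 435·exp(−0.07702·10) = 201.378 mg/L
Dose 8 (330 mg at t=35 h): 330·exp(−0.07702·5) = 224.530 mg/L
C(40) = 8.956 + 1.688 + 12.402 + 59.056 + 84.653 + 119.692 + 201.378 + 224.530 = 712.354 mg/L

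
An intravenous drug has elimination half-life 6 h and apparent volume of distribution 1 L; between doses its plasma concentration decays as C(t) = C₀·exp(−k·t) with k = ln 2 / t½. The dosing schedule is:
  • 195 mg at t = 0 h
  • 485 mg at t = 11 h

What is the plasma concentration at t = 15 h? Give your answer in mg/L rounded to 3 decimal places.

340.002 mg/L

k = ln 2 / 6 = 0.11552 per h
Dose 1 (195 mg at t=0 h): 195·exp(−0.11552·15) = 34.471 mg/L
Dose 2 (485 mg at t=11 h): 485·exp(−0.11552·4) = 305.531 mg/L
C(15) = 34.471 + 305.531 = 340.002 mg/L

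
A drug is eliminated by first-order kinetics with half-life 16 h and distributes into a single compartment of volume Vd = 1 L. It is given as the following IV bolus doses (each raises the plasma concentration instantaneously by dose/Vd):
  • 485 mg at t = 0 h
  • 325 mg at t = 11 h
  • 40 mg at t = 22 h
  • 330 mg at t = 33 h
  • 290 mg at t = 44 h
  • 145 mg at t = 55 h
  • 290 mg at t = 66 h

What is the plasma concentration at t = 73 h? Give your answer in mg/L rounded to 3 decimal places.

468.588 mg/L

k = ln 2 / 16 = 0.04332 per h
Dose 1 (485 mg at t=0 h): 485·exp(−0.04332·73) = 20.525 mg/L
Dose 2 (325 mg at t=11 h): 325·exp(−0.04332·62) = 22.151 mg/L
Dose 3 (40 mg at t=22 h): 40·exp(−0.04332·51) = 4.391 mg/L
Dose 4 (330 mg at t=33 h): 330·exp(−0.04332·40) = 58.336 mg/L
Dose 5 (290 mg at t=44 h): 290·exp(−0.04332·29) = 82.562 mg/L
Dose 6 (145 mg at t=55 h): 145·exp(−0.04332·18) = 66.483 mg/L
Dose 7 (290 mg at t=66 h): 290·exp(−0.04332·7) = 214.140 mg/L
C(73) = 20.525 + 22.151 + 4.391 + 58.336 + 82.562 + 66.483 + 214.140 = 468.588 mg/L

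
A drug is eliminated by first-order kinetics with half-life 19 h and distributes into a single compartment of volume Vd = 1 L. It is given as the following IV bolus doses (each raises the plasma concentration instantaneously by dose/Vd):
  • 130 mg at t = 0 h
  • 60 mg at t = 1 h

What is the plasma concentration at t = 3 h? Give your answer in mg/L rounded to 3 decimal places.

k = ln 2 / 19 = 0.03648 per h
Dose 1 (130 mg at t=0 h): 130·exp(−0.03648·3) = 116.523 mg/L
Dose 2 (60 mg at t=1 h): 60·exp(−0.03648·2) = 55.778 mg/L
C(3) = 116.523 + 55.778 = 172.301 mg/L

172.301 mg/L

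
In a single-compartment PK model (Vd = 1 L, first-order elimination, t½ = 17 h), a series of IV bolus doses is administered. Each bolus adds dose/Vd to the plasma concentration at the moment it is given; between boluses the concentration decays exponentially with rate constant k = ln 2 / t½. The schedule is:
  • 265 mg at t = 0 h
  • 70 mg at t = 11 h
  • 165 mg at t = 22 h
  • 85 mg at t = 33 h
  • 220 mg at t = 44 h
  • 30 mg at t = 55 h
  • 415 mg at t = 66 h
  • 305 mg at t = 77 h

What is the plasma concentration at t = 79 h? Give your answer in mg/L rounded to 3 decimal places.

633.580 mg/L

k = ln 2 / 17 = 0.04077 per h
Dose 1 (265 mg at t=0 h): 265·exp(−0.04077·79) = 10.576 mg/L
Dose 2 (70 mg at t=11 h): 70·exp(−0.04077·68) = 4.375 mg/L
Dose 3 (165 mg at t=22 h): 165·exp(−0.04077·57) = 16.149 mg/L
Dose 4 (85 mg at t=33 h): 85·exp(−0.04077·46) = 13.028 mg/L
Dose 5 (220 mg at t=44 h): 220·exp(−0.04077·35) = 52.803 mg/L
Dose 6 (30 mg at t=55 h): 30·exp(−0.04077·24) = 11.276 mg/L
Dose 7 (415 mg at t=66 h): 415·exp(−0.04077·13) = 244.258 mg/L
Dose 8 (305 mg at t=77 h): 305·exp(−0.04077·2) = 281.115 mg/L
C(79) = 10.576 + 4.375 + 16.149 + 13.028 + 52.803 + 11.276 + 244.258 + 281.115 = 633.580 mg/L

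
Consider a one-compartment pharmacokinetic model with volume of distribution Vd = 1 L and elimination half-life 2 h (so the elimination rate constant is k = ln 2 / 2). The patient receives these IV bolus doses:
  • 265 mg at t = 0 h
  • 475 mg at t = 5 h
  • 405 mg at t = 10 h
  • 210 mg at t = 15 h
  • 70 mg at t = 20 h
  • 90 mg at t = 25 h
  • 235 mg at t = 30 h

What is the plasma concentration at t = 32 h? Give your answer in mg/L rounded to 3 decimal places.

k = ln 2 / 2 = 0.34657 per h
Dose 1 (265 mg at t=0 h): 265·exp(−0.34657·32) = 0.004 mg/L
Dose 2 (475 mg at t=5 h): 475·exp(−0.34657·27) = 0.041 mg/L
Dose 3 (405 mg at t=10 h): 405·exp(−0.34657·22) = 0.198 mg/L
Dose 4 (210 mg at t=15 h): 210·exp(−0.34657·17) = 0.580 mg/L
Dose 5 (70 mg at t=20 h): 70·exp(−0.34657·12) = 1.094 mg/L
Dose 6 (90 mg at t=25 h): 90·exp(−0.34657·7) = 7.955 mg/L
Dose 7 (235 mg at t=30 h): 235·exp(−0.34657·2) = 117.500 mg/L
C(32) = 0.004 + 0.041 + 0.198 + 0.580 + 1.094 + 7.955 + 117.500 = 127.372 mg/L

127.372 mg/L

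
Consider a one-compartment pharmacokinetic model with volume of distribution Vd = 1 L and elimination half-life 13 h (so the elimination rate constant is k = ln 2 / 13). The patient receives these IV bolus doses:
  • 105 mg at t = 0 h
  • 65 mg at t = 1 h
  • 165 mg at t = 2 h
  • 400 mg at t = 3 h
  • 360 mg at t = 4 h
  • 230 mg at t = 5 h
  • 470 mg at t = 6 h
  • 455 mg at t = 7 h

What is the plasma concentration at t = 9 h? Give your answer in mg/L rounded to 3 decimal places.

1782.578 mg/L

k = ln 2 / 13 = 0.05332 per h
Dose 1 (105 mg at t=0 h): 105·exp(−0.05332·9) = 64.981 mg/L
Dose 2 (65 mg at t=1 h): 65·exp(−0.05332·8) = 42.429 mg/L
Dose 3 (165 mg at t=2 h): 165·exp(−0.05332·7) = 113.603 mg/L
Dose 4 (400 mg at t=3 h): 400·exp(−0.05332·6) = 290.485 mg/L
Dose 5 (360 mg at t=4 h): 360·exp(−0.05332·5) = 275.754 mg/L
Dose 6 (230 mg at t=5 h): 230·exp(−0.05332·4) = 185.825 mg/L
Dose 7 (470 mg at t=6 h): 470·exp(−0.05332·3) = 400.525 mg/L
Dose 8 (455 mg at t=7 h): 455·exp(−0.05332·2) = 408.977 mg/L
C(9) = 64.981 + 42.429 + 113.603 + 290.485 + 275.754 + 185.825 + 400.525 + 408.977 = 1782.578 mg/L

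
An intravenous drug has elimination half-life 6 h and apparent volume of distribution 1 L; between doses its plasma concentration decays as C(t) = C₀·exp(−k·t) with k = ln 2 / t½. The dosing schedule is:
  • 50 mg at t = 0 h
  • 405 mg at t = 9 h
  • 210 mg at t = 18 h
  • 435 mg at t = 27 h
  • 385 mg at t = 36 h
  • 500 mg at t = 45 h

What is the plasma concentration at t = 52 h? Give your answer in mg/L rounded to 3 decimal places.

k = ln 2 / 6 = 0.11552 per h
Dose 1 (50 mg at t=0 h): 50·exp(−0.11552·52) = 0.123 mg/L
Dose 2 (405 mg at t=9 h): 405·exp(−0.11552·43) = 2.819 mg/L
Dose 3 (210 mg at t=18 h): 210·exp(−0.11552·34) = 4.134 mg/L
Dose 4 (435 mg at t=27 h): 435·exp(−0.11552·25) = 24.221 mg/L
Dose 5 (385 mg at t=36 h): 385·exp(−0.11552·16) = 60.634 mg/L
Dose 6 (500 mg at t=45 h): 500·exp(−0.11552·7) = 222.725 mg/L
C(52) = 0.123 + 2.819 + 4.134 + 24.221 + 60.634 + 222.725 = 314.656 mg/L

314.656 mg/L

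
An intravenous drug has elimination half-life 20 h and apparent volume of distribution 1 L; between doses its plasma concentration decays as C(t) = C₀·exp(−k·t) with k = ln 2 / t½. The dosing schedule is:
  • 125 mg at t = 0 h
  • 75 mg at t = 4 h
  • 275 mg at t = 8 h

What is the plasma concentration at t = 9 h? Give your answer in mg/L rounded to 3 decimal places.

k = ln 2 / 20 = 0.03466 per h
Dose 1 (125 mg at t=0 h): 125·exp(−0.03466·9) = 91.505 mg/L
Dose 2 (75 mg at t=4 h): 75·exp(−0.03466·5) = 63.067 mg/L
Dose 3 (275 mg at t=8 h): 275·exp(−0.03466·1) = 265.632 mg/L
C(9) = 91.505 + 63.067 + 265.632 = 420.205 mg/L

420.205 mg/L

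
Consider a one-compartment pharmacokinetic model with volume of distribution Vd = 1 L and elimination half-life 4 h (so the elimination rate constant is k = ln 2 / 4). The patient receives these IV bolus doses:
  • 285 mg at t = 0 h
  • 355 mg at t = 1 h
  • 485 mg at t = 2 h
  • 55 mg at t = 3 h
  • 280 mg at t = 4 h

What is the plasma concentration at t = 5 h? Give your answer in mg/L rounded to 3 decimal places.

k = ln 2 / 4 = 0.17329 per h
Dose 1 (285 mg at t=0 h): 285·exp(−0.17329·5) = 119.828 mg/L
Dose 2 (355 mg at t=1 h): 355·exp(−0.17329·4) = 177.500 mg/L
Dose 3 (485 mg at t=2 h): 485·exp(−0.17329·3) = 288.383 mg/L
Dose 4 (55 mg at t=3 h): 55·exp(−0.17329·2) = 38.891 mg/L
Dose 5 (280 mg at t=4 h): 280·exp(−0.17329·1) = 235.451 mg/L
C(5) = 119.828 + 177.500 + 288.383 + 38.891 + 235.451 = 860.052 mg/L

860.052 mg/L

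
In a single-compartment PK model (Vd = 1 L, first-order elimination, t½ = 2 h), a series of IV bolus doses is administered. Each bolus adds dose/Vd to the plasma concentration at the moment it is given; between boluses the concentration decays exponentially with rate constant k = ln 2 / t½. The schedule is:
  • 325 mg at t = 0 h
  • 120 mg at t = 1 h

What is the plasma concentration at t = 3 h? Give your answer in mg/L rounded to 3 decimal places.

k = ln 2 / 2 = 0.34657 per h
Dose 1 (325 mg at t=0 h): 325·exp(−0.34657·3) = 114.905 mg/L
Dose 2 (120 mg at t=1 h): 120·exp(−0.34657·2) = 60.000 mg/L
C(3) = 114.905 + 60.000 = 174.905 mg/L

174.905 mg/L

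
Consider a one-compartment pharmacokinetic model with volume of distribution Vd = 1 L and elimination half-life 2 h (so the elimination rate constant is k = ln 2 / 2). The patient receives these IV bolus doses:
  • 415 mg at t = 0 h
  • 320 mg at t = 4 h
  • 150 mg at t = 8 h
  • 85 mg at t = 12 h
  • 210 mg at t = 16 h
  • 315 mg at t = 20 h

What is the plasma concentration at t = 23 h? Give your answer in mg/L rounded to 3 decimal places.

133.223 mg/L

k = ln 2 / 2 = 0.34657 per h
Dose 1 (415 mg at t=0 h): 415·exp(−0.34657·23) = 0.143 mg/L
Dose 2 (320 mg at t=4 h): 320·exp(−0.34657·19) = 0.442 mg/L
Dose 3 (150 mg at t=8 h): 150·exp(−0.34657·15) = 0.829 mg/L
Dose 4 (85 mg at t=12 h): 85·exp(−0.34657·11) = 1.878 mg/L
Dose 5 (210 mg at t=16 h): 210·exp(−0.34657·7) = 18.562 mg/L
Dose 6 (315 mg at t=20 h): 315·exp(−0.34657·3) = 111.369 mg/L
C(23) = 0.143 + 0.442 + 0.829 + 1.878 + 18.562 + 111.369 = 133.223 mg/L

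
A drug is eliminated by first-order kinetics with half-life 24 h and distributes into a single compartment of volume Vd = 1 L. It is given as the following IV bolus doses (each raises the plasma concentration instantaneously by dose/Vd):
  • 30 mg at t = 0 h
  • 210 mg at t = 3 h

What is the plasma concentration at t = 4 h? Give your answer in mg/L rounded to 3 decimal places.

230.749 mg/L

k = ln 2 / 24 = 0.02888 per h
Dose 1 (30 mg at t=0 h): 30·exp(−0.02888·4) = 26.727 mg/L
Dose 2 (210 mg at t=3 h): 210·exp(−0.02888·1) = 204.022 mg/L
C(4) = 26.727 + 204.022 = 230.749 mg/L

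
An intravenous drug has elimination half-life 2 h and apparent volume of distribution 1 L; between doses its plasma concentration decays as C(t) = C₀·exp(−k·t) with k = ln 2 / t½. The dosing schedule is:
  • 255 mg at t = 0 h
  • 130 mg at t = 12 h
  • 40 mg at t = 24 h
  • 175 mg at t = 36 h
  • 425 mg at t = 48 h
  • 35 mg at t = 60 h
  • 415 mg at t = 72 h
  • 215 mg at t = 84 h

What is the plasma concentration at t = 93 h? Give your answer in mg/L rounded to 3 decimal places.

k = ln 2 / 2 = 0.34657 per h
Dose 1 (255 mg at t=0 h): 255·exp(−0.34657·93) = 0.000 mg/L
Dose 2 (130 mg at t=12 h): 130·exp(−0.34657·81) = 0.000 mg/L
Dose 3 (40 mg at t=24 h): 40·exp(−0.34657·69) = 0.000 mg/L
Dose 4 (175 mg at t=36 h): 175·exp(−0.34657·57) = 0.000 mg/L
Dose 5 (425 mg at t=48 h): 425·exp(−0.34657·45) = 0.000 mg/L
Dose 6 (35 mg at t=60 h): 35·exp(−0.34657·33) = 0.000 mg/L
Dose 7 (415 mg at t=72 h): 415·exp(−0.34657·21) = 0.287 mg/L
Dose 8 (215 mg at t=84 h): 215·exp(−0.34657·9) = 9.502 mg/L
C(93) = 0.000 + 0.000 + 0.000 + 0.000 + 0.000 + 0.000 + 0.287 + 9.502 = 9.789 mg/L

9.789 mg/L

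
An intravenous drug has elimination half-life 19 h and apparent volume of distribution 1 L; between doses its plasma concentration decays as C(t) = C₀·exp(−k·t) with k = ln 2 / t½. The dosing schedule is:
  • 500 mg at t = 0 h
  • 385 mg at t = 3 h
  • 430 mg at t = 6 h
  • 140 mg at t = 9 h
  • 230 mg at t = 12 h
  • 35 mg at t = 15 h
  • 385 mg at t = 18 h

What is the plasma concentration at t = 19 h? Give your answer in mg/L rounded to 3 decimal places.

k = ln 2 / 19 = 0.03648 per h
Dose 1 (500 mg at t=0 h): 500·exp(−0.03648·19) = 250.000 mg/L
Dose 2 (385 mg at t=3 h): 385·exp(−0.03648·16) = 214.764 mg/L
Dose 3 (430 mg at t=6 h): 430·exp(−0.03648·13) = 267.609 mg/L
Dose 4 (140 mg at t=9 h): 140·exp(−0.03648·10) = 97.206 mg/L
Dose 5 (230 mg at t=12 h): 230·exp(−0.03648·7) = 178.165 mg/L
Dose 6 (35 mg at t=15 h): 35·exp(−0.03648·4) = 30.248 mg/L
Dose 7 (385 mg at t=18 h): 385·exp(−0.03648·1) = 371.208 mg/L
C(19) = 250.000 + 214.764 + 267.609 + 97.206 + 178.165 + 30.248 + 371.208 = 1409.199 mg/L

1409.199 mg/L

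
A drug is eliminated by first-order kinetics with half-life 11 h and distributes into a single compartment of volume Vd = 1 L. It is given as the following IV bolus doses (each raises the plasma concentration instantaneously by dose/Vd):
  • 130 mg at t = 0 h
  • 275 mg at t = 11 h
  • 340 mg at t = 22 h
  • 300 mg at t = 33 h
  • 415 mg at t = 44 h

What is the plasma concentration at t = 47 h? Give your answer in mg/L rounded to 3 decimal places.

k = ln 2 / 11 = 0.06301 per h
Dose 1 (130 mg at t=0 h): 130·exp(−0.06301·47) = 6.725 mg/L
Dose 2 (275 mg at t=11 h): 275·exp(−0.06301·36) = 28.454 mg/L
Dose 3 (340 mg at t=22 h): 340·exp(−0.06301·25) = 70.359 mg/L
Dose 4 (300 mg at t=33 h): 300·exp(−0.06301·14) = 124.163 mg/L
Dose 5 (415 mg at t=44 h): 415·exp(−0.06301·3) = 343.518 mg/L
C(47) = 6.725 + 28.454 + 70.359 + 124.163 + 343.518 = 573.219 mg/L

573.219 mg/L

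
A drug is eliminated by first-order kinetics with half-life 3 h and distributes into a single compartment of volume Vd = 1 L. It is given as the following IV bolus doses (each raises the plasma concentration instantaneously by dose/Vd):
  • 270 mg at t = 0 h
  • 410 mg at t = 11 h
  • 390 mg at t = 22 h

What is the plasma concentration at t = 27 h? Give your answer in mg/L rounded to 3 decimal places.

133.539 mg/L

k = ln 2 / 3 = 0.23105 per h
Dose 1 (270 mg at t=0 h): 270·exp(−0.23105·27) = 0.527 mg/L
Dose 2 (410 mg at t=11 h): 410·exp(−0.23105·16) = 10.169 mg/L
Dose 3 (390 mg at t=22 h): 390·exp(−0.23105·5) = 122.842 mg/L
C(27) = 0.527 + 10.169 + 122.842 = 133.539 mg/L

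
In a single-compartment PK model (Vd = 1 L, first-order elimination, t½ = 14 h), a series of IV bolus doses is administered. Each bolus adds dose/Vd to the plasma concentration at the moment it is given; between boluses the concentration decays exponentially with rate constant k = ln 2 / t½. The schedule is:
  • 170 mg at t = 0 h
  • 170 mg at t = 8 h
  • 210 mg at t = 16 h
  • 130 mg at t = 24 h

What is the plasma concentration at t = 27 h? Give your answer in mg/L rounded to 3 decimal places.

k = ln 2 / 14 = 0.04951 per h
Dose 1 (170 mg at t=0 h): 170·exp(−0.04951·27) = 44.657 mg/L
Dose 2 (170 mg at t=8 h): 170·exp(−0.04951·19) = 66.360 mg/L
Dose 3 (210 mg at t=16 h): 210·exp(−0.04951·11) = 121.814 mg/L
Dose 4 (130 mg at t=24 h): 130·exp(−0.04951·3) = 112.056 mg/L
C(27) = 44.657 + 66.360 + 121.814 + 112.056 = 344.887 mg/L

344.887 mg/L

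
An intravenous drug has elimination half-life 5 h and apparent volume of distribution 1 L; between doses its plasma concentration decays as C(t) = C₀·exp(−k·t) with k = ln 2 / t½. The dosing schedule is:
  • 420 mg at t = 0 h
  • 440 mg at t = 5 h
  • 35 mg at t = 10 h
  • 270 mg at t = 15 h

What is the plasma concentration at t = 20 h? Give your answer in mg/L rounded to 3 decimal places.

225.000 mg/L

k = ln 2 / 5 = 0.13863 per h
Dose 1 (420 mg at t=0 h): 420·exp(−0.13863·20) = 26.250 mg/L
Dose 2 (440 mg at t=5 h): 440·exp(−0.13863·15) = 55.000 mg/L
Dose 3 (35 mg at t=10 h): 35·exp(−0.13863·10) = 8.750 mg/L
Dose 4 (270 mg at t=15 h): 270·exp(−0.13863·5) = 135.000 mg/L
C(20) = 26.250 + 55.000 + 8.750 + 135.000 = 225.000 mg/L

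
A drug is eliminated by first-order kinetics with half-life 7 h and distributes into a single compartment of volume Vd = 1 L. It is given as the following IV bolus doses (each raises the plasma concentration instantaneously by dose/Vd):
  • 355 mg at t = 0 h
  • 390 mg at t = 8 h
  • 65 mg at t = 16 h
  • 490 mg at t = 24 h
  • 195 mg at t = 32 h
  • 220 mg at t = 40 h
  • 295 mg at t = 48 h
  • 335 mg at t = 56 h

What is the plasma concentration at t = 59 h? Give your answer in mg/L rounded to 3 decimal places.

k = ln 2 / 7 = 0.09902 per h
Dose 1 (355 mg at t=0 h): 355·exp(−0.09902·59) = 1.030 mg/L
Dose 2 (390 mg at t=8 h): 390·exp(−0.09902·51) = 2.499 mg/L
Dose 3 (65 mg at t=16 h): 65·exp(−0.09902·43) = 0.920 mg/L
Dose 4 (490 mg at t=24 h): 490·exp(−0.09902·35) = 15.313 mg/L
Dose 5 (195 mg at t=32 h): 195·exp(−0.09902·27) = 13.456 mg/L
Dose 6 (220 mg at t=40 h): 220·exp(−0.09902·19) = 33.523 mg/L
Dose 7 (295 mg at t=48 h): 295·exp(−0.09902·11) = 99.260 mg/L
Dose 8 (335 mg at t=56 h): 335·exp(−0.09902·3) = 248.904 mg/L
C(59) = 1.030 + 2.499 + 0.920 + 15.313 + 13.456 + 33.523 + 99.260 + 248.904 = 414.905 mg/L

414.905 mg/L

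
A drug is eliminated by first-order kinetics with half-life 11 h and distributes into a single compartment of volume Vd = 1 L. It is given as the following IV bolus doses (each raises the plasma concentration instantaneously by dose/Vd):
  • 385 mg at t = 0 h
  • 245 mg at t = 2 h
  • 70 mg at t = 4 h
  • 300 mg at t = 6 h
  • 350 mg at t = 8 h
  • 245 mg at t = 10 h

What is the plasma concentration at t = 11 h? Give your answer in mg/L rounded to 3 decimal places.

k = ln 2 / 11 = 0.06301 per h
Dose 1 (385 mg at t=0 h): 385·exp(−0.06301·11) = 192.500 mg/L
Dose 2 (245 mg at t=2 h): 245·exp(−0.06301·9) = 138.953 mg/L
Dose 3 (70 mg at t=4 h): 70·exp(−0.06301·7) = 45.033 mg/L
Dose 4 (300 mg at t=6 h): 300·exp(−0.06301·5) = 218.922 mg/L
Dose 5 (350 mg at t=8 h): 350·exp(−0.06301·3) = 289.714 mg/L
Dose 6 (245 mg at t=10 h): 245·exp(−0.06301·1) = 230.038 mg/L
C(11) = 192.500 + 138.953 + 45.033 + 218.922 + 289.714 + 230.038 = 1115.160 mg/L

1115.160 mg/L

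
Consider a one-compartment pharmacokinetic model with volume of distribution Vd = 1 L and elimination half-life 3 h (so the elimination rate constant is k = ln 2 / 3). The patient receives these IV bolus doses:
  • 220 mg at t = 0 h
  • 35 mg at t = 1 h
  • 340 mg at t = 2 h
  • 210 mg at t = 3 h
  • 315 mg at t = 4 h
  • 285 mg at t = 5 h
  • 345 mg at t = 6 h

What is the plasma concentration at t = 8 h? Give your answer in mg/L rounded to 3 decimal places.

k = ln 2 / 3 = 0.23105 per h
Dose 1 (220 mg at t=0 h): 220·exp(−0.23105·8) = 34.648 mg/L
Dose 2 (35 mg at t=1 h): 35·exp(−0.23105·7) = 6.945 mg/L
Dose 3 (340 mg at t=2 h): 340·exp(−0.23105·6) = 85.000 mg/L
Dose 4 (210 mg at t=3 h): 210·exp(−0.23105·5) = 66.146 mg/L
Dose 5 (315 mg at t=4 h): 315·exp(−0.23105·4) = 125.008 mg/L
Dose 6 (285 mg at t=5 h): 285·exp(−0.23105·3) = 142.500 mg/L
Dose 7 (345 mg at t=6 h): 345·exp(−0.23105·2) = 217.336 mg/L
C(8) = 34.648 + 6.945 + 85.000 + 66.146 + 125.008 + 142.500 + 217.336 = 677.583 mg/L

677.583 mg/L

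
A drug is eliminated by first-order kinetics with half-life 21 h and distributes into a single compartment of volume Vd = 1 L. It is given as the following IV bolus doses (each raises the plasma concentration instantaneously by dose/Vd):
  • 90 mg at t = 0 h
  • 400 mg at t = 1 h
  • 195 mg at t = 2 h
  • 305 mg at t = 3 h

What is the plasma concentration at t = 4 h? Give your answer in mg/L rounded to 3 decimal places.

k = ln 2 / 21 = 0.03301 per h
Dose 1 (90 mg at t=0 h): 90·exp(−0.03301·4) = 78.868 mg/L
Dose 2 (400 mg at t=1 h): 400·exp(−0.03301·3) = 362.289 mg/L
Dose 3 (195 mg at t=2 h): 195·exp(−0.03301·2) = 182.543 mg/L
Dose 4 (305 mg at t=3 h): 305·exp(−0.03301·1) = 295.097 mg/L
C(4) = 78.868 + 362.289 + 182.543 + 295.097 = 918.798 mg/L

918.798 mg/L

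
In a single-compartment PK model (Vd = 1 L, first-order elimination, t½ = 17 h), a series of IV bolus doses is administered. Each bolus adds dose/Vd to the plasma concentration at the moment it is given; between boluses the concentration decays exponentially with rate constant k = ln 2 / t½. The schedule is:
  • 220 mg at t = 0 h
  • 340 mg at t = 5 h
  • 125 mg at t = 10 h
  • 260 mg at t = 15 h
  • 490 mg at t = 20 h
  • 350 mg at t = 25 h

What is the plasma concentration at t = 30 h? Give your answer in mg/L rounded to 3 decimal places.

k = ln 2 / 17 = 0.04077 per h
Dose 1 (220 mg at t=0 h): 220·exp(−0.04077·30) = 64.743 mg/L
Dose 2 (340 mg at t=5 h): 340·exp(−0.04077·25) = 122.684 mg/L
Dose 3 (125 mg at t=10 h): 125·exp(−0.04077·20) = 55.304 mg/L
Dose 4 (260 mg at t=15 h): 260·exp(−0.04077·15) = 141.045 mg/L
Dose 5 (490 mg at t=20 h): 490·exp(−0.04077·10) = 325.926 mg/L
Dose 6 (350 mg at t=25 h): 350·exp(−0.04077·5) = 285.450 mg/L
C(30) = 64.743 + 122.684 + 55.304 + 141.045 + 325.926 + 285.450 = 995.153 mg/L

995.153 mg/L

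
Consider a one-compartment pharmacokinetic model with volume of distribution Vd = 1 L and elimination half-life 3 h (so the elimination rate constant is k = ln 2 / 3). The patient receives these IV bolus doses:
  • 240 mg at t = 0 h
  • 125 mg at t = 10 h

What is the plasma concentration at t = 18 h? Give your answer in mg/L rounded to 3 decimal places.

23.436 mg/L

k = ln 2 / 3 = 0.23105 per h
Dose 1 (240 mg at t=0 h): 240·exp(−0.23105·18) = 3.750 mg/L
Dose 2 (125 mg at t=10 h): 125·exp(−0.23105·8) = 19.686 mg/L
C(18) = 3.750 + 19.686 = 23.436 mg/L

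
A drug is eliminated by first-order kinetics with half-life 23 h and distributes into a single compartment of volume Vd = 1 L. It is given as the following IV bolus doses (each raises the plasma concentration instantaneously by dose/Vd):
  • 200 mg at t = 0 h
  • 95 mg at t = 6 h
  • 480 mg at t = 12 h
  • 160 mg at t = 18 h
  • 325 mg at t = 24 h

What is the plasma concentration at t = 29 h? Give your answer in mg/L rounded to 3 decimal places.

812.920 mg/L

k = ln 2 / 23 = 0.03014 per h
Dose 1 (200 mg at t=0 h): 200·exp(−0.03014·29) = 83.458 mg/L
Dose 2 (95 mg at t=6 h): 95·exp(−0.03014·23) = 47.500 mg/L
Dose 3 (480 mg at t=12 h): 480·exp(−0.03014·17) = 287.568 mg/L
Dose 4 (160 mg at t=18 h): 160·exp(−0.03014·11) = 114.855 mg/L
Dose 5 (325 mg at t=24 h): 325·exp(−0.03014·5) = 279.539 mg/L
C(29) = 83.458 + 47.500 + 287.568 + 114.855 + 279.539 = 812.920 mg/L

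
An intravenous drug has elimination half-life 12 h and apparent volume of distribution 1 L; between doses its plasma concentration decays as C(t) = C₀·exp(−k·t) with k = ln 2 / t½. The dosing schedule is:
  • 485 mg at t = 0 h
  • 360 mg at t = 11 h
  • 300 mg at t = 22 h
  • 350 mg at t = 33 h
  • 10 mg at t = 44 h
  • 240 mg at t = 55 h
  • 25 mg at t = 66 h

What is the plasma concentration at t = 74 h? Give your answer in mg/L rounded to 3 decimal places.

k = ln 2 / 12 = 0.05776 per h
Dose 1 (485 mg at t=0 h): 485·exp(−0.05776·74) = 6.751 mg/L
Dose 2 (360 mg at t=11 h): 360·exp(−0.05776·63) = 9.460 mg/L
Dose 3 (300 mg at t=22 h): 300·exp(−0.05776·52) = 14.882 mg/L
Dose 4 (350 mg at t=33 h): 350·exp(−0.05776·41) = 32.775 mg/L
Dose 5 (10 mg at t=44 h): 10·exp(−0.05776·30) = 1.768 mg/L
Dose 6 (240 mg at t=55 h): 240·exp(−0.05776·19) = 80.090 mg/L
Dose 7 (25 mg at t=66 h): 25·exp(−0.05776·8) = 15.749 mg/L
C(74) = 6.751 + 9.460 + 14.882 + 32.775 + 1.768 + 80.090 + 15.749 = 161.476 mg/L

161.476 mg/L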